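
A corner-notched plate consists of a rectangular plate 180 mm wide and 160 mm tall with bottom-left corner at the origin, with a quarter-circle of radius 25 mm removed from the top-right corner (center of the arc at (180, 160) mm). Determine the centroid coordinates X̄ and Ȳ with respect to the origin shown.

plate: A = 180 × 160 = 28800.00, centroid at (90.00, 80.00).
removed quarter-circle: A = −¼π·25² = -490.87, centroid at (169.39, 149.39).
ΣA = 28309.13 mm²
ΣAX̄ = (28800.00)(90.00) + (-490.87)(169.39) = 2508851.04 mm³
ΣAȲ = (28800.00)(80.00) + (-490.87)(149.39) = 2230668.52 mm³
X̄ = 2508851.04 / 28309.13 = 88.62 mm
Ȳ = 2230668.52 / 28309.13 = 78.80 mm

X̄ = 88.62 mm, Ȳ = 78.80 mm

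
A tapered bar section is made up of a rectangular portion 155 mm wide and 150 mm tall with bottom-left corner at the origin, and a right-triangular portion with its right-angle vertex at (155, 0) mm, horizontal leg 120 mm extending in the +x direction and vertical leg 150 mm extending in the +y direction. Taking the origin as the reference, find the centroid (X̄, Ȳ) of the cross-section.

X̄ = 110.29 mm, Ȳ = 68.02 mm

rectangular portion: A = 155 × 150 = 23250.00, centroid at (77.50, 75.00).
triangular portion: A = ½·120·150 = 9000.00, centroid at (195.00, 50.00).
ΣA = 32250.00 mm²
ΣAX̄ = (23250.00)(77.50) + (9000.00)(195.00) = 3556875.00 mm³
ΣAȲ = (23250.00)(75.00) + (9000.00)(50.00) = 2193750.00 mm³
X̄ = 3556875.00 / 32250.00 = 110.29 mm
Ȳ = 2193750.00 / 32250.00 = 68.02 mm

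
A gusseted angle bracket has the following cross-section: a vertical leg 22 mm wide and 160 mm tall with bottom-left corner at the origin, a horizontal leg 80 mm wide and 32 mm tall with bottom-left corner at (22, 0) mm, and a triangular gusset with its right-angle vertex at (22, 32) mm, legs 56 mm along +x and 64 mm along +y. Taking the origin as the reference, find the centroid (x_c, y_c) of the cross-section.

x_c = 34.34 mm, y_c = 53.12 mm

vertical leg: A = 22 × 160 = 3520.00, centroid at (11.00, 80.00).
horizontal leg: A = 80 × 32 = 2560.00, centroid at (62.00, 16.00).
gusset: A = ½·56·64 = 1792.00, centroid at (40.67, 53.33).
ΣA = 7872.00 mm²
ΣAx_c = (3520.00)(11.00) + (2560.00)(62.00) + (1792.00)(40.67) = 270314.67 mm³
ΣAy_c = (3520.00)(80.00) + (2560.00)(16.00) + (1792.00)(53.33) = 418133.33 mm³
x_c = 270314.67 / 7872.00 = 34.34 mm
y_c = 418133.33 / 7872.00 = 53.12 mm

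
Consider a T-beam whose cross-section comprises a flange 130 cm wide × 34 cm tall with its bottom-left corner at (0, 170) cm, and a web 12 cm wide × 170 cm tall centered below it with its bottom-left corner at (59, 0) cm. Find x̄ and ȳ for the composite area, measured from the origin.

web: A = 12 × 170 = 2040.00, centroid at (65.00, 85.00).
flange: A = 130 × 34 = 4420.00, centroid at (65.00, 187.00).
ΣA = 6460.00 cm², ΣAx̄ = 419900.00 cm³, ΣAȳ = 999940.00 cm³.
x̄ = 419900.00/6460.00 = 65.00 cm; ȳ = 999940.00/6460.00 = 154.79 cm.

x̄ = 65.00 cm, ȳ = 154.79 cm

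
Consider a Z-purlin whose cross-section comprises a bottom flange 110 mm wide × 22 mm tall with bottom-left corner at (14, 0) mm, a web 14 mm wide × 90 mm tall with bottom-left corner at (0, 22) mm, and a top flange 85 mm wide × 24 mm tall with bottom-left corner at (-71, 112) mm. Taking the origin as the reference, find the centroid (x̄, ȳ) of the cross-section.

bottom flange: A = 110 × 22 = 2420.00, centroid at (69.00, 11.00).
web: A = 14 × 90 = 1260.00, centroid at (7.00, 67.00).
top flange: A = 85 × 24 = 2040.00, centroid at (-28.50, 124.00).
ΣA = 5720.00 mm², ΣAx̄ = 117660.00 mm³, ΣAȳ = 364000.00 mm³.
x̄ = 117660.00/5720.00 = 20.57 mm; ȳ = 364000.00/5720.00 = 63.64 mm.

x̄ = 20.57 mm, ȳ = 63.64 mm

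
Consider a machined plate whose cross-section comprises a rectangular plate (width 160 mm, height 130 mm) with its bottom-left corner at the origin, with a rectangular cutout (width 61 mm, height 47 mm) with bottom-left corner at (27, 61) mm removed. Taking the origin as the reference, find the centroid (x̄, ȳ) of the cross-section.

x̄ = 83.60 mm, ȳ = 61.88 mm

plate: A = 160 × 130 = 20800.00, centroid at (80.00, 65.00).
hole: A = −(61 × 47) = -2867.00, centroid at (57.50, 84.50).
ΣA = 17933.00 mm²
ΣAx̄ = (20800.00)(80.00) + (-2867.00)(57.50) = 1499147.50 mm³
ΣAȳ = (20800.00)(65.00) + (-2867.00)(84.50) = 1109738.50 mm³
x̄ = 1499147.50 / 17933.00 = 83.60 mm
ȳ = 1109738.50 / 17933.00 = 61.88 mm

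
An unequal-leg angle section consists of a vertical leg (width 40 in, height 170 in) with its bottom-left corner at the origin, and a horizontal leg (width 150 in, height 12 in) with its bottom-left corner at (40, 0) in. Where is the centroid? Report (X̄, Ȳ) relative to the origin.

X̄ = 39.88 in, Ȳ = 68.47 in

vertical leg: A = 40 × 170 = 6800.00, centroid at (20.00, 85.00).
horizontal leg: A = 150 × 12 = 1800.00, centroid at (115.00, 6.00).
ΣA = 8600.00 in², ΣAX̄ = 343000.00 in³, ΣAȲ = 588800.00 in³.
X̄ = 343000.00/8600.00 = 39.88 in; Ȳ = 588800.00/8600.00 = 68.47 in.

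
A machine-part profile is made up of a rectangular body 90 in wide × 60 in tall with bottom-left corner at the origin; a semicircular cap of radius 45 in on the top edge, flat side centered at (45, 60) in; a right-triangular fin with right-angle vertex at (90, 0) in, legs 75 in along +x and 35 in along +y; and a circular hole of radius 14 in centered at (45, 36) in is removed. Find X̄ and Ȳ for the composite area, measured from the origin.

Part | A | x̄ᵢ | ȳᵢ | A·x̄ᵢ | A·ȳᵢ
rectangular body | 5400.00 | 45.00 | 30.00 | 243000.00 | 162000.00
semicircular top | 3180.86 | 45.00 | 79.10 | 143138.82 | 251601.75
triangular fin | 1312.50 | 115.00 | 11.67 | 150937.50 | 15312.50
hole | -615.75 | 45.00 | 36.00 | -27708.85 | -22167.08
Σ | 9277.61 |  |  | 509367.47 | 406747.18
X̄ = 509367.47 / 9277.61 = 54.90 in
Ȳ = 406747.18 / 9277.61 = 43.84 in

X̄ = 54.90 in, Ȳ = 43.84 in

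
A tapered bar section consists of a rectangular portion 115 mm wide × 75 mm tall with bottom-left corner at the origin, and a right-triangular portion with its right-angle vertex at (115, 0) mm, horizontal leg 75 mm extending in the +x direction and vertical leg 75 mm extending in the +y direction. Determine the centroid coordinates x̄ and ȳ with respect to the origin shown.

x̄ = 77.79 mm, ȳ = 34.43 mm

rectangular portion: A = 115 × 75 = 8625.00, centroid at (57.50, 37.50).
triangular portion: A = ½·75·75 = 2812.50, centroid at (140.00, 25.00).
ΣA = 11437.50 mm², ΣAx̄ = 889687.50 mm³, ΣAȳ = 393750.00 mm³.
x̄ = 889687.50/11437.50 = 77.79 mm; ȳ = 393750.00/11437.50 = 34.43 mm.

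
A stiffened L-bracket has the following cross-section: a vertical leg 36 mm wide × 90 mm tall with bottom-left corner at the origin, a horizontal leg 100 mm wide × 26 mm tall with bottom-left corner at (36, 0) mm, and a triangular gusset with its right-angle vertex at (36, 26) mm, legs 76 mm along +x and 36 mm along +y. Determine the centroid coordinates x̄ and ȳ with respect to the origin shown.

vertical leg: A = 36 × 90 = 3240.00, centroid at (18.00, 45.00).
horizontal leg: A = 100 × 26 = 2600.00, centroid at (86.00, 13.00).
gusset: A = ½·76·36 = 1368.00, centroid at (61.33, 38.00).
ΣA = 7208.00 mm², ΣAx̄ = 365824.00 mm³, ΣAȳ = 231584.00 mm³.
x̄ = 365824.00/7208.00 = 50.75 mm; ȳ = 231584.00/7208.00 = 32.13 mm.

x̄ = 50.75 mm, ȳ = 32.13 mm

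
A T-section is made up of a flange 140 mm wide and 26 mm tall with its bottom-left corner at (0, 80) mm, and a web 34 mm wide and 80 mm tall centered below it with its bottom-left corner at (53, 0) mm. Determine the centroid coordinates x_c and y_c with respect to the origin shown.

web: A = 34 × 80 = 2720.00, centroid at (70.00, 40.00).
flange: A = 140 × 26 = 3640.00, centroid at (70.00, 93.00).
ΣA = 6360.00 mm²
ΣAx_c = (2720.00)(70.00) + (3640.00)(70.00) = 445200.00 mm³
ΣAy_c = (2720.00)(40.00) + (3640.00)(93.00) = 447320.00 mm³
x_c = 445200.00 / 6360.00 = 70.00 mm
y_c = 447320.00 / 6360.00 = 70.33 mm

x_c = 70.00 mm, y_c = 70.33 mm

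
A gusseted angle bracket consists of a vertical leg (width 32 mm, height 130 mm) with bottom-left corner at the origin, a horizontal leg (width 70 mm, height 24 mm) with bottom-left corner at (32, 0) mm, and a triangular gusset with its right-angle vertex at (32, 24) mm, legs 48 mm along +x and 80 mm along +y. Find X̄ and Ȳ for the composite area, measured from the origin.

vertical leg: A = 32 × 130 = 4160.00, centroid at (16.00, 65.00).
horizontal leg: A = 70 × 24 = 1680.00, centroid at (67.00, 12.00).
gusset: A = ½·48·80 = 1920.00, centroid at (48.00, 50.67).
ΣA = 7760.00 mm²
ΣAX̄ = (4160.00)(16.00) + (1680.00)(67.00) + (1920.00)(48.00) = 271280.00 mm³
ΣAȲ = (4160.00)(65.00) + (1680.00)(12.00) + (1920.00)(50.67) = 387840.00 mm³
X̄ = 271280.00 / 7760.00 = 34.96 mm
Ȳ = 387840.00 / 7760.00 = 49.98 mm

X̄ = 34.96 mm, Ȳ = 49.98 mm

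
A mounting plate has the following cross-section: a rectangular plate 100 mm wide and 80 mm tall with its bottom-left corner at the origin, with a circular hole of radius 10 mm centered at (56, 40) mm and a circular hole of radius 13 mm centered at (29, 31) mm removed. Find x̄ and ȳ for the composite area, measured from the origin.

plate: A = 100 × 80 = 8000.00, centroid at (50.00, 40.00).
hole 1: A = −π·10² = -314.16, centroid at (56.00, 40.00).
hole 2: A = −π·13² = -530.93, centroid at (29.00, 31.00).
ΣA = 7154.91 mm²
ΣAx̄ = (8000.00)(50.00) + (-314.16)(56.00) + (-530.93)(29.00) = 367010.14 mm³
ΣAȳ = (8000.00)(40.00) + (-314.16)(40.00) + (-530.93)(31.00) = 290974.83 mm³
x̄ = 367010.14 / 7154.91 = 51.29 mm
ȳ = 290974.83 / 7154.91 = 40.67 mm

x̄ = 51.29 mm, ȳ = 40.67 mm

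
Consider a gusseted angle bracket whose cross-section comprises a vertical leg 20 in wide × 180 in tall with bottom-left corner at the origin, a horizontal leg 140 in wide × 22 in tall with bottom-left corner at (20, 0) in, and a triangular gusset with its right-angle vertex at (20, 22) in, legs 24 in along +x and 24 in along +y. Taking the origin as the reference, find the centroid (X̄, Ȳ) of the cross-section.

X̄ = 46.11 in, Ȳ = 52.60 in

vertical leg: A = 20 × 180 = 3600.00, centroid at (10.00, 90.00).
horizontal leg: A = 140 × 22 = 3080.00, centroid at (90.00, 11.00).
gusset: A = ½·24·24 = 288.00, centroid at (28.00, 30.00).
ΣA = 6968.00 in²
ΣAX̄ = (3600.00)(10.00) + (3080.00)(90.00) + (288.00)(28.00) = 321264.00 in³
ΣAȲ = (3600.00)(90.00) + (3080.00)(11.00) + (288.00)(30.00) = 366520.00 in³
X̄ = 321264.00 / 6968.00 = 46.11 in
Ȳ = 366520.00 / 6968.00 = 52.60 in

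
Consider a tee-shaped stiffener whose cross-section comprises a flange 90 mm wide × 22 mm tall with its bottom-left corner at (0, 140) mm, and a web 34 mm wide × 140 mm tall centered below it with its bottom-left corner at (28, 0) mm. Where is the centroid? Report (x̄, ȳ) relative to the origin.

x̄ = 45.00 mm, ȳ = 93.80 mm

Part | A | x̄ᵢ | ȳᵢ | A·x̄ᵢ | A·ȳᵢ
web | 4760.00 | 45.00 | 70.00 | 214200.00 | 333200.00
flange | 1980.00 | 45.00 | 151.00 | 89100.00 | 298980.00
Σ | 6740.00 |  |  | 303300.00 | 632180.00
x̄ = 303300.00 / 6740.00 = 45.00 mm
ȳ = 632180.00 / 6740.00 = 93.80 mm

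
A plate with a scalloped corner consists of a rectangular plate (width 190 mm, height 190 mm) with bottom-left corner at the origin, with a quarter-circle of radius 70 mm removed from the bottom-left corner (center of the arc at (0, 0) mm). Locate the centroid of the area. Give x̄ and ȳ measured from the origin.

plate: A = 190 × 190 = 36100.00, centroid at (95.00, 95.00).
removed quarter-circle: A = −¼π·70² = -3848.45, centroid at (29.71, 29.71).
ΣA = 32251.55 mm², ΣAx̄ = 3315166.67 mm³, ΣAȳ = 3315166.67 mm³.
x̄ = 3315166.67/32251.55 = 102.79 mm; ȳ = 3315166.67/32251.55 = 102.79 mm.

x̄ = 102.79 mm, ȳ = 102.79 mm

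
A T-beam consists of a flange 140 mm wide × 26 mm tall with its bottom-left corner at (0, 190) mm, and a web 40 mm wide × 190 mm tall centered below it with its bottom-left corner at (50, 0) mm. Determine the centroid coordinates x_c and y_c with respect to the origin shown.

web: A = 40 × 190 = 7600.00, centroid at (70.00, 95.00).
flange: A = 140 × 26 = 3640.00, centroid at (70.00, 203.00).
ΣA = 11240.00 mm²
ΣAx_c = (7600.00)(70.00) + (3640.00)(70.00) = 786800.00 mm³
ΣAy_c = (7600.00)(95.00) + (3640.00)(203.00) = 1460920.00 mm³
x_c = 786800.00 / 11240.00 = 70.00 mm
y_c = 1460920.00 / 11240.00 = 129.98 mm

x_c = 70.00 mm, y_c = 129.98 mm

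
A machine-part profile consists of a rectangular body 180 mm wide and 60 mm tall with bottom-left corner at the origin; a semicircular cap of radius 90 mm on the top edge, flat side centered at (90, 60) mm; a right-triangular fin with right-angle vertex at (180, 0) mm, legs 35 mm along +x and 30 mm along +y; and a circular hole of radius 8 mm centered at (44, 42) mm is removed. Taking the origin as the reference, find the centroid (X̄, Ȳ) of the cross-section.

X̄ = 92.63 mm, Ȳ = 65.84 mm

Part | A | x̄ᵢ | ȳᵢ | A·x̄ᵢ | A·ȳᵢ
rectangular body | 10800.00 | 90.00 | 30.00 | 972000.00 | 324000.00
semicircular top | 12723.45 | 90.00 | 98.20 | 1145110.52 | 1249407.01
triangular fin | 525.00 | 191.67 | 10.00 | 100625.00 | 5250.00
hole | -201.06 | 44.00 | 42.00 | -8846.72 | -8444.60
Σ | 23847.39 |  |  | 2208888.80 | 1570212.41
X̄ = 2208888.80 / 23847.39 = 92.63 mm
Ȳ = 1570212.41 / 23847.39 = 65.84 mm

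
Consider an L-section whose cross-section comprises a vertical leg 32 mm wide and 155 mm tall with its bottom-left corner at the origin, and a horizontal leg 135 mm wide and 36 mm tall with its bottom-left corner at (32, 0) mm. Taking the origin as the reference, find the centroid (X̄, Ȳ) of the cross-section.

X̄ = 57.32 mm, Ȳ = 48.05 mm

vertical leg: A = 32 × 155 = 4960.00, centroid at (16.00, 77.50).
horizontal leg: A = 135 × 36 = 4860.00, centroid at (99.50, 18.00).
ΣA = 9820.00 mm², ΣAX̄ = 562930.00 mm³, ΣAȲ = 471880.00 mm³.
X̄ = 562930.00/9820.00 = 57.32 mm; Ȳ = 471880.00/9820.00 = 48.05 mm.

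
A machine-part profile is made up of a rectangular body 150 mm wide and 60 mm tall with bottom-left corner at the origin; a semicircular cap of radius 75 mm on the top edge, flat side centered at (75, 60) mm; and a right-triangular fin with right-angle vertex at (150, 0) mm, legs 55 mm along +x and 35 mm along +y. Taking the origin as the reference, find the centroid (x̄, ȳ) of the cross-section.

rectangular body: A = 150 × 60 = 9000.00, centroid at (75.00, 30.00).
semicircular top: A = ½π·75² = 8835.73, centroid at (75.00, 91.83).
triangular fin: A = ½·55·35 = 962.50, centroid at (168.33, 11.67).
ΣA = 18798.23 mm², ΣAx̄ = 1499700.53 mm³, ΣAȳ = 1092622.93 mm³.
x̄ = 1499700.53/18798.23 = 79.78 mm; ȳ = 1092622.93/18798.23 = 58.12 mm.

x̄ = 79.78 mm, ȳ = 58.12 mm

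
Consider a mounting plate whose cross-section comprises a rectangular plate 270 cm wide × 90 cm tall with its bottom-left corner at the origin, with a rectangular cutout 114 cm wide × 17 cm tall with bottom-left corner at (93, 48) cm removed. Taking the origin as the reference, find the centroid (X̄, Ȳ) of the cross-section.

Part | A | x̄ᵢ | ȳᵢ | A·x̄ᵢ | A·ȳᵢ
plate | 24300.00 | 135.00 | 45.00 | 3280500.00 | 1093500.00
hole | -1938.00 | 150.00 | 56.50 | -290700.00 | -109497.00
Σ | 22362.00 |  |  | 2989800.00 | 984003.00
X̄ = 2989800.00 / 22362.00 = 133.70 cm
Ȳ = 984003.00 / 22362.00 = 44.00 cm

X̄ = 133.70 cm, Ȳ = 44.00 cm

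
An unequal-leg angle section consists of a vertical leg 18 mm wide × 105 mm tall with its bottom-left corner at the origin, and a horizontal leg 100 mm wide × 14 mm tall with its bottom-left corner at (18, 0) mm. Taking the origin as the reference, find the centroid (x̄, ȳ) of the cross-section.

x̄ = 34.11 mm, ȳ = 33.14 mm

Part | A | x̄ᵢ | ȳᵢ | A·x̄ᵢ | A·ȳᵢ
vertical leg | 1890.00 | 9.00 | 52.50 | 17010.00 | 99225.00
horizontal leg | 1400.00 | 68.00 | 7.00 | 95200.00 | 9800.00
Σ | 3290.00 |  |  | 112210.00 | 109025.00
x̄ = 112210.00 / 3290.00 = 34.11 mm
ȳ = 109025.00 / 3290.00 = 33.14 mm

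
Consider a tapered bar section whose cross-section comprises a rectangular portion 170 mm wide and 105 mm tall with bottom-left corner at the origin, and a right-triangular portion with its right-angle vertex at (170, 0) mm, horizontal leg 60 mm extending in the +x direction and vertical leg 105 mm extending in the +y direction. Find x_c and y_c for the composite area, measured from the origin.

x_c = 100.75 mm, y_c = 49.88 mm

rectangular portion: A = 170 × 105 = 17850.00, centroid at (85.00, 52.50).
triangular portion: A = ½·60·105 = 3150.00, centroid at (190.00, 35.00).
ΣA = 21000.00 mm²
ΣAx_c = (17850.00)(85.00) + (3150.00)(190.00) = 2115750.00 mm³
ΣAy_c = (17850.00)(52.50) + (3150.00)(35.00) = 1047375.00 mm³
x_c = 2115750.00 / 21000.00 = 100.75 mm
y_c = 1047375.00 / 21000.00 = 49.88 mm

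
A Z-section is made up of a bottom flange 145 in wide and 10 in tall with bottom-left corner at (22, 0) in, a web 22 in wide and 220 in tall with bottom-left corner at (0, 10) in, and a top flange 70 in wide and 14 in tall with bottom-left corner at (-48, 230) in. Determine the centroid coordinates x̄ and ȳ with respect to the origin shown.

bottom flange: A = 145 × 10 = 1450.00, centroid at (94.50, 5.00).
web: A = 22 × 220 = 4840.00, centroid at (11.00, 120.00).
top flange: A = 70 × 14 = 980.00, centroid at (-13.00, 237.00).
ΣA = 7270.00 in², ΣAx̄ = 177525.00 in³, ΣAȳ = 820310.00 in³.
x̄ = 177525.00/7270.00 = 24.42 in; ȳ = 820310.00/7270.00 = 112.83 in.

x̄ = 24.42 in, ȳ = 112.83 in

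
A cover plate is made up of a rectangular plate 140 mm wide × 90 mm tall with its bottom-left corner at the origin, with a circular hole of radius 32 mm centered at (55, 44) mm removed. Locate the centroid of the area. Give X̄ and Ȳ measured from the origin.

plate: A = 140 × 90 = 12600.00, centroid at (70.00, 45.00).
hole: A = −π·32² = -3216.99, centroid at (55.00, 44.00).
ΣA = 9383.01 mm²
ΣAX̄ = (12600.00)(70.00) + (-3216.99)(55.00) = 705065.50 mm³
ΣAȲ = (12600.00)(45.00) + (-3216.99)(44.00) = 425452.40 mm³
X̄ = 705065.50 / 9383.01 = 75.14 mm
Ȳ = 425452.40 / 9383.01 = 45.34 mm

X̄ = 75.14 mm, Ȳ = 45.34 mm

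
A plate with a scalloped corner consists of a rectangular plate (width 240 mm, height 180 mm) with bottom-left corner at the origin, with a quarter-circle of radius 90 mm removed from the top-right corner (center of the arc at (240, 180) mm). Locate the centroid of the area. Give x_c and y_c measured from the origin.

plate: A = 240 × 180 = 43200.00, centroid at (120.00, 90.00).
removed quarter-circle: A = −¼π·90² = -6361.73, centroid at (201.80, 141.80).
ΣA = 36838.27 mm²
ΣAx_c = (43200.00)(120.00) + (-6361.73)(201.80) = 3900185.97 mm³
ΣAy_c = (43200.00)(90.00) + (-6361.73)(141.80) = 2985889.48 mm³
x_c = 3900185.97 / 36838.27 = 105.87 mm
y_c = 2985889.48 / 36838.27 = 81.05 mm

x_c = 105.87 mm, y_c = 81.05 mm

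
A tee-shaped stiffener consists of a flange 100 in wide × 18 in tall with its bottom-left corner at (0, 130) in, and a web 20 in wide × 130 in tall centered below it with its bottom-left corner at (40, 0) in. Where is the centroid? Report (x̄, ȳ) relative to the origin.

x̄ = 50.00 in, ȳ = 95.27 in

web: A = 20 × 130 = 2600.00, centroid at (50.00, 65.00).
flange: A = 100 × 18 = 1800.00, centroid at (50.00, 139.00).
ΣA = 4400.00 in²
ΣAx̄ = (2600.00)(50.00) + (1800.00)(50.00) = 220000.00 in³
ΣAȳ = (2600.00)(65.00) + (1800.00)(139.00) = 419200.00 in³
x̄ = 220000.00 / 4400.00 = 50.00 in
ȳ = 419200.00 / 4400.00 = 95.27 in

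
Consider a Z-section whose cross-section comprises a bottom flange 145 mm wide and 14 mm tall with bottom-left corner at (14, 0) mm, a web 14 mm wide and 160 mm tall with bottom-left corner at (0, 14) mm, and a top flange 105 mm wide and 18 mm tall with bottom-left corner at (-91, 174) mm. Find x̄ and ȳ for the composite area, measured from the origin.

x̄ = 19.24 mm, ȳ = 92.64 mm

Part | A | x̄ᵢ | ȳᵢ | A·x̄ᵢ | A·ȳᵢ
bottom flange | 2030.00 | 86.50 | 7.00 | 175595.00 | 14210.00
web | 2240.00 | 7.00 | 94.00 | 15680.00 | 210560.00
top flange | 1890.00 | -38.50 | 183.00 | -72765.00 | 345870.00
Σ | 6160.00 |  |  | 118510.00 | 570640.00
x̄ = 118510.00 / 6160.00 = 19.24 mm
ȳ = 570640.00 / 6160.00 = 92.64 mm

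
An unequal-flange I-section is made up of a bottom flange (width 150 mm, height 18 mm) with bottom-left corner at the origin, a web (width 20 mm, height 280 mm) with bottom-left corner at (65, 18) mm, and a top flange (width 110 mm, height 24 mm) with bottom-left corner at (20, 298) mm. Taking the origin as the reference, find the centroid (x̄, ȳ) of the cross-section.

x̄ = 75.00 mm, ȳ = 157.91 mm

bottom flange: A = 150 × 18 = 2700.00, centroid at (75.00, 9.00).
web: A = 20 × 280 = 5600.00, centroid at (75.00, 158.00).
top flange: A = 110 × 24 = 2640.00, centroid at (75.00, 310.00).
ΣA = 10940.00 mm²
ΣAx̄ = (2700.00)(75.00) + (5600.00)(75.00) + (2640.00)(75.00) = 820500.00 mm³
ΣAȳ = (2700.00)(9.00) + (5600.00)(158.00) + (2640.00)(310.00) = 1727500.00 mm³
x̄ = 820500.00 / 10940.00 = 75.00 mm
ȳ = 1727500.00 / 10940.00 = 157.91 mm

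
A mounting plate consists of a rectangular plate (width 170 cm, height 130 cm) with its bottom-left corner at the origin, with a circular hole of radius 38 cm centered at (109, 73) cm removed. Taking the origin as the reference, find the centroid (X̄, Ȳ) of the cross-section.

X̄ = 78.80 cm, Ȳ = 62.93 cm

plate: A = 170 × 130 = 22100.00, centroid at (85.00, 65.00).
hole: A = −π·38² = -4536.46, centroid at (109.00, 73.00).
ΣA = 17563.54 cm², ΣAX̄ = 1384025.88 cm³, ΣAȲ = 1105338.44 cm³.
X̄ = 1384025.88/17563.54 = 78.80 cm; Ȳ = 1105338.44/17563.54 = 62.93 cm.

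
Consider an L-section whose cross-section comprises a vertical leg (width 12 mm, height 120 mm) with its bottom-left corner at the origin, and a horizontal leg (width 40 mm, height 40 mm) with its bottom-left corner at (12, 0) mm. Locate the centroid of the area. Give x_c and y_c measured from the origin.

vertical leg: A = 12 × 120 = 1440.00, centroid at (6.00, 60.00).
horizontal leg: A = 40 × 40 = 1600.00, centroid at (32.00, 20.00).
ΣA = 3040.00 mm²
ΣAx_c = (1440.00)(6.00) + (1600.00)(32.00) = 59840.00 mm³
ΣAy_c = (1440.00)(60.00) + (1600.00)(20.00) = 118400.00 mm³
x_c = 59840.00 / 3040.00 = 19.68 mm
y_c = 118400.00 / 3040.00 = 38.95 mm

x_c = 19.68 mm, y_c = 38.95 mm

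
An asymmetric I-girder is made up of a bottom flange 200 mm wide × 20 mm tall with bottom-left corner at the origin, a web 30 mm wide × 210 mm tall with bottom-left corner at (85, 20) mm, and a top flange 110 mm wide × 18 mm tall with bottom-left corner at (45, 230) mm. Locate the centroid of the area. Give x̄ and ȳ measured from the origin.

bottom flange: A = 200 × 20 = 4000.00, centroid at (100.00, 10.00).
web: A = 30 × 210 = 6300.00, centroid at (100.00, 125.00).
top flange: A = 110 × 18 = 1980.00, centroid at (100.00, 239.00).
ΣA = 12280.00 mm², ΣAx̄ = 1228000.00 mm³, ΣAȳ = 1300720.00 mm³.
x̄ = 1228000.00/12280.00 = 100.00 mm; ȳ = 1300720.00/12280.00 = 105.92 mm.

x̄ = 100.00 mm, ȳ = 105.92 mm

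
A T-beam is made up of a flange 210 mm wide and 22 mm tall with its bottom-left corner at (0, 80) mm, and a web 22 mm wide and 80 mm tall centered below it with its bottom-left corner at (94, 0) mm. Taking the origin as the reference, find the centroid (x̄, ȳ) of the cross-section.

x̄ = 105.00 mm, ȳ = 76.93 mm

web: A = 22 × 80 = 1760.00, centroid at (105.00, 40.00).
flange: A = 210 × 22 = 4620.00, centroid at (105.00, 91.00).
ΣA = 6380.00 mm², ΣAx̄ = 669900.00 mm³, ΣAȳ = 490820.00 mm³.
x̄ = 669900.00/6380.00 = 105.00 mm; ȳ = 490820.00/6380.00 = 76.93 mm.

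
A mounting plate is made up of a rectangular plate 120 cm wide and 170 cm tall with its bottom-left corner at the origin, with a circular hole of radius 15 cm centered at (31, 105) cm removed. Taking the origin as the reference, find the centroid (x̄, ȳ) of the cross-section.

plate: A = 120 × 170 = 20400.00, centroid at (60.00, 85.00).
hole: A = −π·15² = -706.86, centroid at (31.00, 105.00).
ΣA = 19693.14 cm²
ΣAx̄ = (20400.00)(60.00) + (-706.86)(31.00) = 1202087.39 cm³
ΣAȳ = (20400.00)(85.00) + (-706.86)(105.00) = 1659779.87 cm³
x̄ = 1202087.39 / 19693.14 = 61.04 cm
ȳ = 1659779.87 / 19693.14 = 84.28 cm

x̄ = 61.04 cm, ȳ = 84.28 cm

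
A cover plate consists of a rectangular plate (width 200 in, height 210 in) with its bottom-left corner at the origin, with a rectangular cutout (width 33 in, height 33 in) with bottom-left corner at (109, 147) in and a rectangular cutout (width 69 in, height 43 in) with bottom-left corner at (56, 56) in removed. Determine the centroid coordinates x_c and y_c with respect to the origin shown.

x_c = 100.01 in, y_c = 105.47 in

plate: A = 200 × 210 = 42000.00, centroid at (100.00, 105.00).
hole 1: A = −(33 × 33) = -1089.00, centroid at (125.50, 163.50).
hole 2: A = −(69 × 43) = -2967.00, centroid at (90.50, 77.50).
ΣA = 37944.00 in², ΣAx_c = 3794817.00 in³, ΣAy_c = 4002006.00 in³.
x_c = 3794817.00/37944.00 = 100.01 in; y_c = 4002006.00/37944.00 = 105.47 in.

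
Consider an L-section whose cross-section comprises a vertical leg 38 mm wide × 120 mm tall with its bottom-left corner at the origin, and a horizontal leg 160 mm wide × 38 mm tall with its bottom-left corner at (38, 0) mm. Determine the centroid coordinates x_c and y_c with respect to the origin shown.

vertical leg: A = 38 × 120 = 4560.00, centroid at (19.00, 60.00).
horizontal leg: A = 160 × 38 = 6080.00, centroid at (118.00, 19.00).
ΣA = 10640.00 mm², ΣAx_c = 804080.00 mm³, ΣAy_c = 389120.00 mm³.
x_c = 804080.00/10640.00 = 75.57 mm; y_c = 389120.00/10640.00 = 36.57 mm.

x_c = 75.57 mm, y_c = 36.57 mm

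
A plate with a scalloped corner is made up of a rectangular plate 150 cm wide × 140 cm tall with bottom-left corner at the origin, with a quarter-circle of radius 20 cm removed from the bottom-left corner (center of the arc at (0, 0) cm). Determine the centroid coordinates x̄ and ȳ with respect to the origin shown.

x̄ = 76.01 cm, ȳ = 70.93 cm

Part | A | x̄ᵢ | ȳᵢ | A·x̄ᵢ | A·ȳᵢ
plate | 21000.00 | 75.00 | 70.00 | 1575000.00 | 1470000.00
removed quarter-circle | -314.16 | 8.49 | 8.49 | -2666.67 | -2666.67
Σ | 20685.84 |  |  | 1572333.33 | 1467333.33
x̄ = 1572333.33 / 20685.84 = 76.01 cm
ȳ = 1467333.33 / 20685.84 = 70.93 cm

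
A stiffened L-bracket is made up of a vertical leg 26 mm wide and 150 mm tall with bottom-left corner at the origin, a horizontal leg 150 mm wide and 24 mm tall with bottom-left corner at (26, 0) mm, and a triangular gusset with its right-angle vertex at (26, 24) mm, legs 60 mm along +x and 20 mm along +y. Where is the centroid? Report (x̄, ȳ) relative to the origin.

vertical leg: A = 26 × 150 = 3900.00, centroid at (13.00, 75.00).
horizontal leg: A = 150 × 24 = 3600.00, centroid at (101.00, 12.00).
gusset: A = ½·60·20 = 600.00, centroid at (46.00, 30.67).
ΣA = 8100.00 mm²
ΣAx̄ = (3900.00)(13.00) + (3600.00)(101.00) + (600.00)(46.00) = 441900.00 mm³
ΣAȳ = (3900.00)(75.00) + (3600.00)(12.00) + (600.00)(30.67) = 354100.00 mm³
x̄ = 441900.00 / 8100.00 = 54.56 mm
ȳ = 354100.00 / 8100.00 = 43.72 mm

x̄ = 54.56 mm, ȳ = 43.72 mm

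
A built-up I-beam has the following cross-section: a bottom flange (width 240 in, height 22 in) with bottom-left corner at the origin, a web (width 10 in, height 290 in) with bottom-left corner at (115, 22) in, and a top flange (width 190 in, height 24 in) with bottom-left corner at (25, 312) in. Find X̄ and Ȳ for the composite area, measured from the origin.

X̄ = 120.00 in, Ȳ = 158.54 in

Part | A | x̄ᵢ | ȳᵢ | A·x̄ᵢ | A·ȳᵢ
bottom flange | 5280.00 | 120.00 | 11.00 | 633600.00 | 58080.00
web | 2900.00 | 120.00 | 167.00 | 348000.00 | 484300.00
top flange | 4560.00 | 120.00 | 324.00 | 547200.00 | 1477440.00
Σ | 12740.00 |  |  | 1528800.00 | 2019820.00
X̄ = 1528800.00 / 12740.00 = 120.00 in
Ȳ = 2019820.00 / 12740.00 = 158.54 in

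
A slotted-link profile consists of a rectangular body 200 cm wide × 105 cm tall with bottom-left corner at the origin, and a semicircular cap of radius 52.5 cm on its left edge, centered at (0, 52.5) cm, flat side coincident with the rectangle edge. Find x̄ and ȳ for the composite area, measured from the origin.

rectangular body: A = 200 × 105 = 21000.00, centroid at (100.00, 52.50).
semicircular end: A = ½π·52.5² = 4329.51, centroid at (-22.28, 52.50).
ΣA = 25329.51 cm²
ΣAx̄ = (21000.00)(100.00) + (4329.51)(-22.28) = 2003531.25 cm³
ΣAȳ = (21000.00)(52.50) + (4329.51)(52.50) = 1329799.14 cm³
x̄ = 2003531.25 / 25329.51 = 79.10 cm
ȳ = 1329799.14 / 25329.51 = 52.50 cm

x̄ = 79.10 cm, ȳ = 52.50 cm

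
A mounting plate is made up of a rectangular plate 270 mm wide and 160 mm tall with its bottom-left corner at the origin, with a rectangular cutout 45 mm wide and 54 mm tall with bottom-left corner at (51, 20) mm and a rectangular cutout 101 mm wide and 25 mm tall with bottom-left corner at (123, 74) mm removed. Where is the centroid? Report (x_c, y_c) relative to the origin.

x_c = 136.37 mm, y_c = 81.67 mm

plate: A = 270 × 160 = 43200.00, centroid at (135.00, 80.00).
hole 1: A = −(45 × 54) = -2430.00, centroid at (73.50, 47.00).
hole 2: A = −(101 × 25) = -2525.00, centroid at (173.50, 86.50).
ΣA = 38245.00 mm²
ΣAx_c = (43200.00)(135.00) + (-2430.00)(73.50) + (-2525.00)(173.50) = 5215307.50 mm³
ΣAy_c = (43200.00)(80.00) + (-2430.00)(47.00) + (-2525.00)(86.50) = 3123377.50 mm³
x_c = 5215307.50 / 38245.00 = 136.37 mm
y_c = 3123377.50 / 38245.00 = 81.67 mm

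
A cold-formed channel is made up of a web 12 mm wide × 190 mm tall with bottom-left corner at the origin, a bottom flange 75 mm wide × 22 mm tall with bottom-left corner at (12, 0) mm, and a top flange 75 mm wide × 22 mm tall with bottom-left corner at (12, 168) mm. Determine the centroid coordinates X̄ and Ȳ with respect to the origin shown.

Part | A | x̄ᵢ | ȳᵢ | A·x̄ᵢ | A·ȳᵢ
web | 2280.00 | 6.00 | 95.00 | 13680.00 | 216600.00
bottom flange | 1650.00 | 49.50 | 11.00 | 81675.00 | 18150.00
top flange | 1650.00 | 49.50 | 179.00 | 81675.00 | 295350.00
Σ | 5580.00 |  |  | 177030.00 | 530100.00
X̄ = 177030.00 / 5580.00 = 31.73 mm
Ȳ = 530100.00 / 5580.00 = 95.00 mm

X̄ = 31.73 mm, Ȳ = 95.00 mm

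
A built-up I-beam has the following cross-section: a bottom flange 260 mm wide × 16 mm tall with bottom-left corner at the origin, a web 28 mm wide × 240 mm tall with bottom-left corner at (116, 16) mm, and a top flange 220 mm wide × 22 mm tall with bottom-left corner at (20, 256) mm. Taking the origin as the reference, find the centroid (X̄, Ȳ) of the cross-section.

Part | A | x̄ᵢ | ȳᵢ | A·x̄ᵢ | A·ȳᵢ
bottom flange | 4160.00 | 130.00 | 8.00 | 540800.00 | 33280.00
web | 6720.00 | 130.00 | 136.00 | 873600.00 | 913920.00
top flange | 4840.00 | 130.00 | 267.00 | 629200.00 | 1292280.00
Σ | 15720.00 |  |  | 2043600.00 | 2239480.00
X̄ = 2043600.00 / 15720.00 = 130.00 mm
Ȳ = 2239480.00 / 15720.00 = 142.46 mm

X̄ = 130.00 mm, Ȳ = 142.46 mm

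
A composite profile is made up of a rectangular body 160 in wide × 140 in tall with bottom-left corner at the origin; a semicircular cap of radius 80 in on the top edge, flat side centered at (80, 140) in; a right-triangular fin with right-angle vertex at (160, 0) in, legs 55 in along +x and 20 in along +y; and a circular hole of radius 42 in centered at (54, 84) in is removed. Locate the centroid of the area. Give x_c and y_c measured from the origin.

rectangular body: A = 160 × 140 = 22400.00, centroid at (80.00, 70.00).
semicircular top: A = ½π·80² = 10053.10, centroid at (80.00, 173.95).
triangular fin: A = ½·55·20 = 550.00, centroid at (178.33, 6.67).
hole: A = −π·42² = -5541.77, centroid at (54.00, 84.00).
ΣA = 27461.33 in², ΣAx_c = 2395075.50 in³, ΣAy_c = 2854924.88 in³.
x_c = 2395075.50/27461.33 = 87.22 in; y_c = 2854924.88/27461.33 = 103.96 in.

x_c = 87.22 in, y_c = 103.96 in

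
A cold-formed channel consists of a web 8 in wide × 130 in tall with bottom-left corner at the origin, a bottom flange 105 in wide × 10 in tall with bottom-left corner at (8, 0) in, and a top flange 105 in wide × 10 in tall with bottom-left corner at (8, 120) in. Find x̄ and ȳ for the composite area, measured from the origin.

Part | A | x̄ᵢ | ȳᵢ | A·x̄ᵢ | A·ȳᵢ
web | 1040.00 | 4.00 | 65.00 | 4160.00 | 67600.00
bottom flange | 1050.00 | 60.50 | 5.00 | 63525.00 | 5250.00
top flange | 1050.00 | 60.50 | 125.00 | 63525.00 | 131250.00
Σ | 3140.00 |  |  | 131210.00 | 204100.00
x̄ = 131210.00 / 3140.00 = 41.79 in
ȳ = 204100.00 / 3140.00 = 65.00 in

x̄ = 41.79 in, ȳ = 65.00 in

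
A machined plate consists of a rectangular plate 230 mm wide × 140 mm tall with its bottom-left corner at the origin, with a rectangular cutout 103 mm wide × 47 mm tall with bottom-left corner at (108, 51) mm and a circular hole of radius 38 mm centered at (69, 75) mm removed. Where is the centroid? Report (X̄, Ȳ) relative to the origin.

X̄ = 114.70 mm, Ȳ = 68.05 mm

Part | A | x̄ᵢ | ȳᵢ | A·x̄ᵢ | A·ȳᵢ
plate | 32200.00 | 115.00 | 70.00 | 3703000.00 | 2254000.00
hole 1 | -4841.00 | 159.50 | 74.50 | -772139.50 | -360654.50
hole 2 | -4536.46 | 69.00 | 75.00 | -313015.73 | -340234.48
Σ | 22822.54 |  |  | 2617844.77 | 1553111.02
X̄ = 2617844.77 / 22822.54 = 114.70 mm
Ȳ = 1553111.02 / 22822.54 = 68.05 mm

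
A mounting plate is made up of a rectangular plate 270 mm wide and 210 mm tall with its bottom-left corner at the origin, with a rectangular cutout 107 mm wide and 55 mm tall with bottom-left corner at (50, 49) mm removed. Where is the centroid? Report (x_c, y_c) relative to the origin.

Part | A | x̄ᵢ | ȳᵢ | A·x̄ᵢ | A·ȳᵢ
plate | 56700.00 | 135.00 | 105.00 | 7654500.00 | 5953500.00
hole | -5885.00 | 103.50 | 76.50 | -609097.50 | -450202.50
Σ | 50815.00 |  |  | 7045402.50 | 5503297.50
x_c = 7045402.50 / 50815.00 = 138.65 mm
y_c = 5503297.50 / 50815.00 = 108.30 mm

x_c = 138.65 mm, y_c = 108.30 mm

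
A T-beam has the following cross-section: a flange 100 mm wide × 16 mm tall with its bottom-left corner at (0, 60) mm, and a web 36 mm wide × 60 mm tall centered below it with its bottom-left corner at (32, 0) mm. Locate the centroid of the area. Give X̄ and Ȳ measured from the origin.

X̄ = 50.00 mm, Ȳ = 46.17 mm

Part | A | x̄ᵢ | ȳᵢ | A·x̄ᵢ | A·ȳᵢ
web | 2160.00 | 50.00 | 30.00 | 108000.00 | 64800.00
flange | 1600.00 | 50.00 | 68.00 | 80000.00 | 108800.00
Σ | 3760.00 |  |  | 188000.00 | 173600.00
X̄ = 188000.00 / 3760.00 = 50.00 mm
Ȳ = 173600.00 / 3760.00 = 46.17 mm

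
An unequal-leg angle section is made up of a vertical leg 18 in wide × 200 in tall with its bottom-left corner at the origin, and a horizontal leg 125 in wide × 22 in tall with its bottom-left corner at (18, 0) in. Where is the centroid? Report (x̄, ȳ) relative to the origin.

x̄ = 39.96 in, ȳ = 61.46 in

vertical leg: A = 18 × 200 = 3600.00, centroid at (9.00, 100.00).
horizontal leg: A = 125 × 22 = 2750.00, centroid at (80.50, 11.00).
ΣA = 6350.00 in², ΣAx̄ = 253775.00 in³, ΣAȳ = 390250.00 in³.
x̄ = 253775.00/6350.00 = 39.96 in; ȳ = 390250.00/6350.00 = 61.46 in.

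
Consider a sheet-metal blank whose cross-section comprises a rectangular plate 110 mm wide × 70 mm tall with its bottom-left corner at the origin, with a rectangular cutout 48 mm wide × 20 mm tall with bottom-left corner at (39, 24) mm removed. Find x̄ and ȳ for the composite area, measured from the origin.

Part | A | x̄ᵢ | ȳᵢ | A·x̄ᵢ | A·ȳᵢ
plate | 7700.00 | 55.00 | 35.00 | 423500.00 | 269500.00
hole | -960.00 | 63.00 | 34.00 | -60480.00 | -32640.00
Σ | 6740.00 |  |  | 363020.00 | 236860.00
x̄ = 363020.00 / 6740.00 = 53.86 mm
ȳ = 236860.00 / 6740.00 = 35.14 mm

x̄ = 53.86 mm, ȳ = 35.14 mm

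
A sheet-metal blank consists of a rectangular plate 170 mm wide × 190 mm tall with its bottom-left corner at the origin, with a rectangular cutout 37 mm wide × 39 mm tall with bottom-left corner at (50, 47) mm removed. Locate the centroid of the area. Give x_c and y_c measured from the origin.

x_c = 85.77 mm, y_c = 96.33 mm

Part | A | x̄ᵢ | ȳᵢ | A·x̄ᵢ | A·ȳᵢ
plate | 32300.00 | 85.00 | 95.00 | 2745500.00 | 3068500.00
hole | -1443.00 | 68.50 | 66.50 | -98845.50 | -95959.50
Σ | 30857.00 |  |  | 2646654.50 | 2972540.50
x_c = 2646654.50 / 30857.00 = 85.77 mm
y_c = 2972540.50 / 30857.00 = 96.33 mm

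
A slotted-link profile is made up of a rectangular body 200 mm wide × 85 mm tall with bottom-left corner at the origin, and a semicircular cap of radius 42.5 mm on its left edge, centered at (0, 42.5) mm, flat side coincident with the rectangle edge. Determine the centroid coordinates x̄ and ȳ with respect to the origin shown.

Part | A | x̄ᵢ | ȳᵢ | A·x̄ᵢ | A·ȳᵢ
rectangular body | 17000.00 | 100.00 | 42.50 | 1700000.00 | 722500.00
semicircular end | 2837.25 | -18.04 | 42.50 | -51177.08 | 120583.16
Σ | 19837.25 |  |  | 1648822.92 | 843083.16
x̄ = 1648822.92 / 19837.25 = 83.12 mm
ȳ = 843083.16 / 19837.25 = 42.50 mm

x̄ = 83.12 mm, ȳ = 42.50 mm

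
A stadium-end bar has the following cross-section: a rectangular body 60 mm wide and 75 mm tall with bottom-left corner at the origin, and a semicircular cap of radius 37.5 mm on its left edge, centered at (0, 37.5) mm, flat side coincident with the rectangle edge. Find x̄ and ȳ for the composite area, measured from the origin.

x̄ = 14.88 mm, ȳ = 37.50 mm

rectangular body: A = 60 × 75 = 4500.00, centroid at (30.00, 37.50).
semicircular end: A = ½π·37.5² = 2208.93, centroid at (-15.92, 37.50).
ΣA = 6708.93 mm², ΣAx̄ = 99843.75 mm³, ΣAȳ = 251584.96 mm³.
x̄ = 99843.75/6708.93 = 14.88 mm; ȳ = 251584.96/6708.93 = 37.50 mm.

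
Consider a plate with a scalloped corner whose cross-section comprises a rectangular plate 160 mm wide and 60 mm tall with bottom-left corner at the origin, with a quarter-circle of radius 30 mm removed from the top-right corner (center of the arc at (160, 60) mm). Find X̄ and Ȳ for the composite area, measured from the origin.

X̄ = 74.65 mm, Ȳ = 28.63 mm

Part | A | x̄ᵢ | ȳᵢ | A·x̄ᵢ | A·ȳᵢ
plate | 9600.00 | 80.00 | 30.00 | 768000.00 | 288000.00
removed quarter-circle | -706.86 | 147.27 | 47.27 | -104097.34 | -33411.50
Σ | 8893.14 |  |  | 663902.66 | 254588.50
X̄ = 663902.66 / 8893.14 = 74.65 mm
Ȳ = 254588.50 / 8893.14 = 28.63 mm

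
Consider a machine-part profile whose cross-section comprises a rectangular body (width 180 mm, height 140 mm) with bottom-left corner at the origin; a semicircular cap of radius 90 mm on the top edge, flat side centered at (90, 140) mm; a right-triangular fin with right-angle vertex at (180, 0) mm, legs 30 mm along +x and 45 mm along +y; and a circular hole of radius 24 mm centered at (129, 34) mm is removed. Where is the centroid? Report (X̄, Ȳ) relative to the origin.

rectangular body: A = 180 × 140 = 25200.00, centroid at (90.00, 70.00).
semicircular top: A = ½π·90² = 12723.45, centroid at (90.00, 178.20).
triangular fin: A = ½·30·45 = 675.00, centroid at (190.00, 15.00).
hole: A = −π·24² = -1809.56, centroid at (129.00, 34.00).
ΣA = 36788.89 mm², ΣAX̄ = 3307927.62 mm³, ΣAȲ = 3979883.08 mm³.
X̄ = 3307927.62/36788.89 = 89.92 mm; Ȳ = 3979883.08/36788.89 = 108.18 mm.

X̄ = 89.92 mm, Ȳ = 108.18 mm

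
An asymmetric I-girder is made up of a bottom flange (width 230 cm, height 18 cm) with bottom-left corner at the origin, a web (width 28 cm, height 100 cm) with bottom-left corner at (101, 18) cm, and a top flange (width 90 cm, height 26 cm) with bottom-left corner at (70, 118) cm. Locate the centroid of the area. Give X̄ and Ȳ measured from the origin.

bottom flange: A = 230 × 18 = 4140.00, centroid at (115.00, 9.00).
web: A = 28 × 100 = 2800.00, centroid at (115.00, 68.00).
top flange: A = 90 × 26 = 2340.00, centroid at (115.00, 131.00).
ΣA = 9280.00 cm²
ΣAX̄ = (4140.00)(115.00) + (2800.00)(115.00) + (2340.00)(115.00) = 1067200.00 cm³
ΣAȲ = (4140.00)(9.00) + (2800.00)(68.00) + (2340.00)(131.00) = 534200.00 cm³
X̄ = 1067200.00 / 9280.00 = 115.00 cm
Ȳ = 534200.00 / 9280.00 = 57.56 cm

X̄ = 115.00 cm, Ȳ = 57.56 cm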